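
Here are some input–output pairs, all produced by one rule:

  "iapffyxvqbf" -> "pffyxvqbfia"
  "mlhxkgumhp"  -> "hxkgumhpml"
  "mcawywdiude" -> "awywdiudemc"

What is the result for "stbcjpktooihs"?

bcjpktooihsst

The transformation: move the first 2 characters to the end (rotate left by 2).
Applying that to "stbcjpktooihs" gives "bcjpktooihsst".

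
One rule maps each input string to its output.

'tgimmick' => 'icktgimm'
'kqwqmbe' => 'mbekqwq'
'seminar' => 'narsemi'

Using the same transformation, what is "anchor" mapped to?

Looking at the pairs, the operation is to move the last 3 characters to the front (rotate right by 3).
On "anchor" that produces "horanc".

horanc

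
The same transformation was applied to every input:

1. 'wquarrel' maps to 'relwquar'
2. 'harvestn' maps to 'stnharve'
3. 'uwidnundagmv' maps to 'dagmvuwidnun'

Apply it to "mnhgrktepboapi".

pboapimnhgrkte

The rule is to move the first character to the end, then swap the front and back halves of the string.
Working it through for "mnhgrktepboapi": intermediate "nhgrktepboapim", final "pboapimnhgrkte".
(Check on "wquarrel": → "quarrelw" → "relwquar" ✓)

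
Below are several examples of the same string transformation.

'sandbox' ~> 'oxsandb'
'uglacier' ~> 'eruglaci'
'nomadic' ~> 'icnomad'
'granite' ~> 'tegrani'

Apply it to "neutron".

The pattern: move the last 2 characters to the front (rotate right by 2).
On "neutron" that produces "onneutr".

onneutr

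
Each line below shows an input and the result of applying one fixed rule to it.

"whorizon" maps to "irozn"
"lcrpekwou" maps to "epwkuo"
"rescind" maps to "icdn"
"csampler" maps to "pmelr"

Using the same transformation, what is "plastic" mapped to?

The transformation: delete the first 3 characters, then swap each adjacent pair of characters (1↔2, 3↔4, ...).
Applying both steps to "plastic": "stic", then "tsci".

tsci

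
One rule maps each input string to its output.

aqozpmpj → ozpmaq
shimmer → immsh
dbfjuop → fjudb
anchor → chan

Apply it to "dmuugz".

uudm

What's happening: delete the last 2 characters, then move the first 2 characters to the end (rotate left by 2).
"dmuugz" → "dmuu" → "uudm".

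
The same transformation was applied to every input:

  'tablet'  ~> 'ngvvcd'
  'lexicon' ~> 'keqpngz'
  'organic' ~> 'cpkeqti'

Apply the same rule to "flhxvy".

zxahnj

The transformation: move the first 3 characters to the end (rotate left by 3), then shift every letter 2 places forward in the alphabet (wrapping around).
Working it through for "flhxvy": intermediate "xvyflh", final "zxahnj".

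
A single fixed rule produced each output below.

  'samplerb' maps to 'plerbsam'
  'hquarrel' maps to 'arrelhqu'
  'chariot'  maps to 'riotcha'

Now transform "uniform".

Rule — move the first 3 characters to the end (rotate left by 3).
For "uniform" the result is "formuni".

formuni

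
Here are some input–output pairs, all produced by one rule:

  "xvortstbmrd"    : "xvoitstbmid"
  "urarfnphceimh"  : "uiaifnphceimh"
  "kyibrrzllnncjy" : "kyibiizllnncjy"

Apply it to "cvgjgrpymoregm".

cvgjgipymoiegm

The rule is to replace every "r" with "i".
So "cvgjgrpymoregm" becomes "cvgjgipymoiegm".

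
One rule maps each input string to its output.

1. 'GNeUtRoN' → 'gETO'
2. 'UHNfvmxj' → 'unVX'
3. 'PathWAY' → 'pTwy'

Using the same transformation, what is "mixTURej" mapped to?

Rule — keep every other character starting from the first (positions 1st, 3rd, 5th, ...), then flip the case of every letter.
For "mixTURej", step one produces "mxUe"; step two turns that into "MXuE".

MXuE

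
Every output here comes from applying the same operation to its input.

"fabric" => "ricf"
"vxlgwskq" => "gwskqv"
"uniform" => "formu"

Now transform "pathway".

hwayp

In each case the input is transformed by: move the first 3 characters to the end (rotate left by 3), then delete the last 2 characters.
"pathway" → "hwaypat" → "hwayp".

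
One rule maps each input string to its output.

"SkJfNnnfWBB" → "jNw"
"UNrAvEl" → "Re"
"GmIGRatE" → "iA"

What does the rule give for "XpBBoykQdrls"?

Each output is the input with this applied: keep one character in every 3, starting at position 3 (positions 3rd, 6th, 9th, ...), then flip the case of every letter.
For "XpBBoykQdrls" the result is "bYDS".

bYDS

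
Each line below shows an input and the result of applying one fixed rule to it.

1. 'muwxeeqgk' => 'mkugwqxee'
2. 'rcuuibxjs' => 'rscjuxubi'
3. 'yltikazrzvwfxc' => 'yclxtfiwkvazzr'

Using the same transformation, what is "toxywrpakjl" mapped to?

tlojxkyawpr

Looking at the pairs, the operation is to take characters alternately from the front and the back (1st, last, 2nd, 2nd-last, ...).
For "toxywrpakjl" the result is "tlojxkyawpr".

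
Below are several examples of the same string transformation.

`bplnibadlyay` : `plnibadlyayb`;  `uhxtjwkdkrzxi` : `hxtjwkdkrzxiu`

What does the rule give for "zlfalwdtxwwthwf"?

Looking at the pairs, the operation is to move the first character to the end.
For "zlfalwdtxwwthwf" the result is "lfalwdtxwwthwfz".

lfalwdtxwwthwfz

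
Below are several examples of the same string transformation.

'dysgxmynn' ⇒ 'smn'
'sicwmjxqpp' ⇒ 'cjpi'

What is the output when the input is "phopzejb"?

oep

Rule — move the first 2 characters to the end (rotate left by 2), then keep one character in every 3, starting at position 1 (positions 1st, 4th, 7th, ...).
"phopzejb" → "oep".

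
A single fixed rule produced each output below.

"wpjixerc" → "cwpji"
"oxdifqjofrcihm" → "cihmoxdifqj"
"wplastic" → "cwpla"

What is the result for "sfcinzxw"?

wsfci

Rule — swap the front and back halves of the string, then delete the first 3 characters.
"sfcinzxw" → "wsfci".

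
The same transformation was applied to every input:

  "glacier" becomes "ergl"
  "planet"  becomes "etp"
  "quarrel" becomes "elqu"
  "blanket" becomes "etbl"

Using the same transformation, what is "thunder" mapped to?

erth

Looking at the pairs, the operation is to move the last 2 characters to the front (rotate right by 2), then delete the last 3 characters.
So "thunder" becomes "erth".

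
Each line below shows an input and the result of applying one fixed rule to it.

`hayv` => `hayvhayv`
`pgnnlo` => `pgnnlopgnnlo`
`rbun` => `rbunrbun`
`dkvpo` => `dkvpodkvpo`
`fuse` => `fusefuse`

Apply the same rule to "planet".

planetplanet

Looking at the pairs, the operation is to write the whole string twice.
Doing the same to "planet": "planetplanet".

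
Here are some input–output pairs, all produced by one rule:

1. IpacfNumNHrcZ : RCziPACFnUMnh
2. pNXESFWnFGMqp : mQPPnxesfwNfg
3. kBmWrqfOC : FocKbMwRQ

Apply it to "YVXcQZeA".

What's happening: move the last 3 characters to the front (rotate right by 3), then flip the case of every letter.
For "YVXcQZeA", step one produces "ZeAYVXcQ"; step two turns that into "zEayvxCq".

zEayvxCq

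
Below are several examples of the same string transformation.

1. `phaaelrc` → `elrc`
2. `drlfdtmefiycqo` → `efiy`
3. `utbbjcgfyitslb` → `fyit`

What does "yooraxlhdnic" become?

The transformation: swap the front and back halves of the string, then keep only the first 4 characters.
"yooraxlhdnic" → "lhdnicyoorax" → "lhdn".

lhdn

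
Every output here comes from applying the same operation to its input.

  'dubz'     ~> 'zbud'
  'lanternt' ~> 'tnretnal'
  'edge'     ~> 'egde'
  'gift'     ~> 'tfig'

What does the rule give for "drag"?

In each case the input is transformed by: reverse the string.
Applying that to "drag" gives "gard".

gard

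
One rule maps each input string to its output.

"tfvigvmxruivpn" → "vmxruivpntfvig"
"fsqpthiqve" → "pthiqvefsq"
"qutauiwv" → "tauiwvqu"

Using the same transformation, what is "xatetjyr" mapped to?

Each output is the input with this applied: swap the front and back halves of the string, then move the last 2 characters to the front (rotate right by 2).
Applying both steps to "xatetjyr": "tjyrxate", then "tetjyrxa".
(Check on "fsqpthiqve": → "hiqvefsqpt" → "pthiqvefsq" ✓)

tetjyrxa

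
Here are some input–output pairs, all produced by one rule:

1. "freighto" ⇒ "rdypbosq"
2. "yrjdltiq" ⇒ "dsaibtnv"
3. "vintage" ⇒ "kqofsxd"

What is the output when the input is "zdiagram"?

bkwjnskq

The transformation: move the last 3 characters to the front (rotate right by 3), then shift every letter 10 places forward in the alphabet (wrapping around).
For "zdiagram", step one produces "ramzdiag"; step two turns that into "bkwjnskq".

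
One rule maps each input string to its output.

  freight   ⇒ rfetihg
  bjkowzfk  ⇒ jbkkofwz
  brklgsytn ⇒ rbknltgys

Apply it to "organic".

rogcain

In each case the input is transformed by: move the first character to the end, then take characters alternately from the front and the back (1st, last, 2nd, 2nd-last, ...).
For "organic", step one produces "rganico"; step two turns that into "rogcain".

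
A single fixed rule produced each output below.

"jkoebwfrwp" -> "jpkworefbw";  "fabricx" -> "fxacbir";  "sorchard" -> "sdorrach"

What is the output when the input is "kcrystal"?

Each output is the input with this applied: take characters alternately from the front and the back (1st, last, 2nd, 2nd-last, ...).
Doing the same to "kcrystal": "klcartys".

klcartys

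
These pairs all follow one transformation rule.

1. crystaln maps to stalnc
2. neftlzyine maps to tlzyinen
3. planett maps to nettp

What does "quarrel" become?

rrelq

The pattern: move the first character to the end, then delete the first 2 characters.
On "quarrel": the first step gives "uarrelq", and the second then gives "rrelq".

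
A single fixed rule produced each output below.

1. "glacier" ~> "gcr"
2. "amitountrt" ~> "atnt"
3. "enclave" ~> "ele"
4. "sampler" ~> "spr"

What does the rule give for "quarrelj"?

What's happening: keep one character in every 3, starting at position 1 (positions 1st, 4th, 7th, ...).
Doing the same to "quarrelj": "qrl".

qrl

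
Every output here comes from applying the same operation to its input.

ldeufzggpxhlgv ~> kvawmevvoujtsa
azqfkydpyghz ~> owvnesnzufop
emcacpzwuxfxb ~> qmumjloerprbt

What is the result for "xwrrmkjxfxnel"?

The transformation: shift every letter 11 places backward in the alphabet (wrapping around), then reverse the string.
For "xwrrmkjxfxnel" the result is "atcmumyzbgglm".
(Check on "ldeufzggpxhlgv": → "astjuovvemwavk" → "kvawmevvoujtsa" ✓)

atcmumyzbgglm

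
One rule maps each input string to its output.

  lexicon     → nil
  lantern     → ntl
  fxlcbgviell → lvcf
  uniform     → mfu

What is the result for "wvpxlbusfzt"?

Rule — keep one character in every 3, starting at position 1 (positions 1st, 4th, 7th, ...), then reverse the string.
So "wvpxlbusfzt" becomes "zuxw".

zuxw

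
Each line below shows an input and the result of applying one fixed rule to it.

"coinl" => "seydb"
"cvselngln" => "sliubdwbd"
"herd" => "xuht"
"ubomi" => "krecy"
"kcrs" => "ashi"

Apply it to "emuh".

The pattern: shift every letter 10 places backward in the alphabet (wrapping around).
Applying that to "emuh" gives "uckx".

uckx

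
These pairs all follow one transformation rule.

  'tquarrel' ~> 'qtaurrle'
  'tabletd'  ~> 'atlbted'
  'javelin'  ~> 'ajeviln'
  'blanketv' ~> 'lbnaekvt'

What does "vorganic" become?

ovgrnaci

Rule — swap each adjacent pair of characters (1↔2, 3↔4, ...).
"vorganic" → "ovgrnaci".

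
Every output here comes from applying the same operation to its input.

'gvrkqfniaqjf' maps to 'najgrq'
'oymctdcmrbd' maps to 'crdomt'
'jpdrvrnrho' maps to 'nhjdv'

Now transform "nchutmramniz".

rminht

Rule — keep every other character starting from the first (positions 1st, 3rd, 5th, ...), then move the first 3 characters to the end (rotate left by 3).
Starting from "nchutmramniz": after the first operation, "nhtrmi"; after the second, "rminht".
(Check on "oymctdcmrbd": → "omtcrd" → "crdomt" ✓)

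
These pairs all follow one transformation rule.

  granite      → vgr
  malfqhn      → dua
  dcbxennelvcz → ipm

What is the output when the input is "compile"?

vyr

The pattern: shift every letter 13 places forward in the alphabet (wrapping around) — i.e. ROT13, then keep only the last 3 characters.
"compile" → "pbzcvyr" → "vyr".
(Check on "dcbxennelvcz": → "qpokraaryipm" → "ipm" ✓)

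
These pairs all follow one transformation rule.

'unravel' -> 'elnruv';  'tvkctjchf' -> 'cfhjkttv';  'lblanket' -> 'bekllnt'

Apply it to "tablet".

The transformation: sort the characters into alphabetical order, then delete the first character.
For "tablet", step one produces "abeltt"; step two turns that into "beltt".

beltt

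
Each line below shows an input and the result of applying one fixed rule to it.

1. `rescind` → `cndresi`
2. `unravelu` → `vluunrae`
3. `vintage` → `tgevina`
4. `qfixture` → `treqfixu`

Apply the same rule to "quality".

ltyquai

What's happening: move the last 3 characters to the front (rotate right by 3), then swap the first and last characters.
On "quality": the first step gives "ityqual", and the second then gives "ltyquai".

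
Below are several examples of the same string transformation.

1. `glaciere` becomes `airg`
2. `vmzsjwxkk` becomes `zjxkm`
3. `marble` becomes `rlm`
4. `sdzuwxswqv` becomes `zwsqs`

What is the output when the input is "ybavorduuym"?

aodumb

In each case the input is transformed by: move the first 2 characters to the end (rotate left by 2), then keep every other character starting from the first (positions 1st, 3rd, 5th, ...).
On "ybavorduuym" that produces "aodumb".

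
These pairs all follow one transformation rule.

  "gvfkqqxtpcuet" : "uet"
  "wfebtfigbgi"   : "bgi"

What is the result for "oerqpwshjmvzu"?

What's happening: keep only the last 3 characters.
For "oerqpwshjmvzu" the result is "vzu".

vzu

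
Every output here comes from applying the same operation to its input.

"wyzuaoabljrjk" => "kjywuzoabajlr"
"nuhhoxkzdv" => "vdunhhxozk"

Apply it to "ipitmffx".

The rule is to move the last 2 characters to the front (rotate right by 2), then swap each adjacent pair of characters (1↔2, 3↔4, ...).
"ipitmffx" → "xfpitifm".

xfpitifm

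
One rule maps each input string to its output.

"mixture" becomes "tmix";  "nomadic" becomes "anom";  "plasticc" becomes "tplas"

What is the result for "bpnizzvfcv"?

vbpnizz

In each case the input is transformed by: delete the last 3 characters, then move the last character to the front.
On "bpnizzvfcv": the first step gives "bpnizzv", and the second then gives "vbpnizz".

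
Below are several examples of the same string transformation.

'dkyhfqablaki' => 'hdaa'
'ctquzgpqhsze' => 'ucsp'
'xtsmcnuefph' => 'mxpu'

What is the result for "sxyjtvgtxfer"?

The rule is to keep one character in every 3, starting at position 1 (positions 1st, 4th, 7th, ...), then swap each adjacent pair of characters (1↔2, 3↔4, ...).
Working it through for "sxyjtvgtxfer": intermediate "sjgf", final "jsfg".

jsfg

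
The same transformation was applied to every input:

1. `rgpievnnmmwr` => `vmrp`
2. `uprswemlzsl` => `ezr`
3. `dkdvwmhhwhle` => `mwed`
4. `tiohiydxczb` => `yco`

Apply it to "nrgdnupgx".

The pattern: keep one character in every 3, starting at position 3 (positions 3rd, 6th, 9th, ...), then move the first character to the end.
"nrgdnupgx" → "gux" → "uxg".

uxg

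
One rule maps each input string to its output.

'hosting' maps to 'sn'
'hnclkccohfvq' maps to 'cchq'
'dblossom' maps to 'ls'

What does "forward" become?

rr

Looking at the pairs, the operation is to keep one character in every 3, starting at position 3 (positions 3rd, 6th, 9th, ...).
"forward" → "rr".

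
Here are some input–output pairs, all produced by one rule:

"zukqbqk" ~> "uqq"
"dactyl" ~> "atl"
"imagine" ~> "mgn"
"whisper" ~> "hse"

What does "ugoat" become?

Rule — keep every other character starting from the second (positions 2nd, 4th, 6th, ...).
For "ugoat" the result is "ga".

ga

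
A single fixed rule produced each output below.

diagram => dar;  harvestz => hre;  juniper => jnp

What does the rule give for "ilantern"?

iat

The pattern: keep every other character starting from the first (positions 1st, 3rd, 5th, ...), then delete the last character.
"ilantern" → "iatr" → "iat".
(Check on "harvestz": → "hret" → "hre" ✓)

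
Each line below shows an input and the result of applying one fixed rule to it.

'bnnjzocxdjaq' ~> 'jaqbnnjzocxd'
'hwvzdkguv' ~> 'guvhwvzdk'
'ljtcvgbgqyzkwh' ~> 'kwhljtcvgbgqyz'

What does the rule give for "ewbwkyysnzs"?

nzsewbwkyys

Each output is the input with this applied: move the last 3 characters to the front (rotate right by 3).
Applying that to "ewbwkyysnzs" gives "nzsewbwkyys".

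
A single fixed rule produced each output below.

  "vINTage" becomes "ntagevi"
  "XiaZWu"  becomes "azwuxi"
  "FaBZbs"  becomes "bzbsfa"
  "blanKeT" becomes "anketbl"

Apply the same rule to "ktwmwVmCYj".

wmwvmcyjkt

Looking at the pairs, the operation is to move the first 2 characters to the end (rotate left by 2), then convert every letter to lowercase.
Starting from "ktwmwVmCYj": after the first operation, "wmwVmCYjkt"; after the second, "wmwvmcyjkt".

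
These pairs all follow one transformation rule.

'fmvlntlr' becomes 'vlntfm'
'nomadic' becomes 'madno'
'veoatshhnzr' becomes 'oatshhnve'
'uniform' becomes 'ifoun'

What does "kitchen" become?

tchki

The transformation: delete the last 2 characters, then move the first 2 characters to the end (rotate left by 2).
Working it through for "kitchen": intermediate "kitch", final "tchki".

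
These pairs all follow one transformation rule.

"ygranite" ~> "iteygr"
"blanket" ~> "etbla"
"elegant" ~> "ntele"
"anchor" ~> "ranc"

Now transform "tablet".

ttab

Each output is the input with this applied: move the first 3 characters to the end (rotate left by 3), then delete the first 2 characters.
Starting from "tablet": after the first operation, "lettab"; after the second, "ttab".
(Check on "elegant": → "gantele" → "ntele" ✓)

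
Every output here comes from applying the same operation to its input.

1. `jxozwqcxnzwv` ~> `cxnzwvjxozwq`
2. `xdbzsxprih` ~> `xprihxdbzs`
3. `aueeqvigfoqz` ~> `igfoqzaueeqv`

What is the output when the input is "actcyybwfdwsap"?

The transformation: swap the front and back halves of the string.
"actcyybwfdwsap" → "wfdwsapactcyyb".

wfdwsapactcyyb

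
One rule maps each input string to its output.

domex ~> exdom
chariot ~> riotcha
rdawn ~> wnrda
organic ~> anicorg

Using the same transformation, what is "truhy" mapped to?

Looking at the pairs, the operation is to move the first 3 characters to the end (rotate left by 3).
Doing the same to "truhy": "hytru".

hytru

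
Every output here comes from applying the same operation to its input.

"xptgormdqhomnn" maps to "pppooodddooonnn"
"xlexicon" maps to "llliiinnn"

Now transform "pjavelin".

The rule is to keep one character in every 3, starting at position 2 (positions 2nd, 5th, 8th, ...), then repeat every character 3 times.
Working it through for "pjavelin": intermediate "jen", final "jjjeeennn".

jjjeeennn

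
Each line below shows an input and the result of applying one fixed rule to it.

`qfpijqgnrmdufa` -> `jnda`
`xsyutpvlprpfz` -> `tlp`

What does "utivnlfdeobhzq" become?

ndbq

Rule — delete the first 3 characters, then keep one character in every 3, starting at position 2 (positions 2nd, 5th, 8th, ...).
For "utivnlfdeobhzq", step one produces "vnlfdeobhzq"; step two turns that into "ndbq".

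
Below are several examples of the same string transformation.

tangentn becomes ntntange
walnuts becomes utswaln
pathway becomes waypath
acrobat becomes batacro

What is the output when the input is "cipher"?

hercip

What's happening: move the last 3 characters to the front (rotate right by 3).
So "cipher" becomes "hercip".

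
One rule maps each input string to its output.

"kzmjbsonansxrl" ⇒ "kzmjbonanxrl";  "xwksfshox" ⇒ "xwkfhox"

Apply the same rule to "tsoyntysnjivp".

The rule is to remove every "s".
For "tsoyntysnjivp" the result is "toyntynjivp".

toyntynjivp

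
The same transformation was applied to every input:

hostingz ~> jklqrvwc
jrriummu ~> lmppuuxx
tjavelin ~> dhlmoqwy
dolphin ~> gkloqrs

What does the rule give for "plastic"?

The rule is to sort the characters into alphabetical order, then shift every letter 3 places forward in the alphabet (wrapping around).
Applying both steps to "plastic": "acilpst", then "dflosvw".

dflosvw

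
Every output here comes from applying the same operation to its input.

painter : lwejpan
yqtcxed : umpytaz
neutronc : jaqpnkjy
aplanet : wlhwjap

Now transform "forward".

What's happening: shift every letter 4 places backward in the alphabet (wrapping around).
Applying that to "forward" gives "bknswnz".

bknswnz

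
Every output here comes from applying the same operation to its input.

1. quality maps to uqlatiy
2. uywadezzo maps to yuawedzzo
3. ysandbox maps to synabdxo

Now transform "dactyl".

adtcly

Looking at the pairs, the operation is to swap each adjacent pair of characters (1↔2, 3↔4, ...).
On "dactyl" that produces "adtcly".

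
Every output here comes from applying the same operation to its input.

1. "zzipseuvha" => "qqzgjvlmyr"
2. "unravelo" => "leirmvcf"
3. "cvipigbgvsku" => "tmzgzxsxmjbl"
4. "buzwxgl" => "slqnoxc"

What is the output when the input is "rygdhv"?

The transformation: shift every letter 9 places backward in the alphabet (wrapping around).
"rygdhv" → "ipxuym".

ipxuym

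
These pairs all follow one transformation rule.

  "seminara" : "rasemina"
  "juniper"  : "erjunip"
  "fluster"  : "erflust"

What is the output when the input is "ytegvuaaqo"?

qoytegvuaa

Looking at the pairs, the operation is to move the last 2 characters to the front (rotate right by 2).
Doing the same to "ytegvuaaqo": "qoytegvuaa".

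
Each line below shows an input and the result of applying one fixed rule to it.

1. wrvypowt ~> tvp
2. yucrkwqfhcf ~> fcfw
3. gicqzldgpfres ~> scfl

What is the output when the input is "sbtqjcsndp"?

pts

The rule is to take characters alternately from the front and the back (1st, last, 2nd, 2nd-last, ...), then keep one character in every 3, starting at position 2 (positions 2nd, 5th, 8th, ...).
Applying both steps to "sbtqjcsndp": "spbdtnqsjc", then "pts".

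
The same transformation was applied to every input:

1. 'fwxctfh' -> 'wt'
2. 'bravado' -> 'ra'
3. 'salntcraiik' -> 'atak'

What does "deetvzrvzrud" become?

Each output is the input with this applied: keep one character in every 3, starting at position 2 (positions 2nd, 5th, 8th, ...).
Doing the same to "deetvzrvzrud": "evvu".

evvu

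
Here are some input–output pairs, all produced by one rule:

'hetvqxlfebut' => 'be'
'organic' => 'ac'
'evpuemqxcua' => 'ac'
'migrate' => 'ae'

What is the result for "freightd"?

In each case the input is transformed by: sort the characters into alphabetical order, then keep only the first 2 characters.
On "freightd" that produces "de".

de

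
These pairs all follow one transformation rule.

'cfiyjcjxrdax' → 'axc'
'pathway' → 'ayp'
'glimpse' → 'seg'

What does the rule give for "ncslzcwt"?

wtn

The transformation: move the first character to the end, then keep only the last 3 characters.
Applying both steps to "ncslzcwt": "cslzcwtn", then "wtn".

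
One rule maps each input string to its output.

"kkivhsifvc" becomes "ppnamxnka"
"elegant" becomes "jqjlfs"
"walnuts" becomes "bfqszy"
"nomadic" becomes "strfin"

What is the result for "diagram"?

The transformation: shift every letter 5 places forward in the alphabet (wrapping around), then delete the last character.
On "diagram": the first step gives "inflwfr", and the second then gives "inflwf".

inflwf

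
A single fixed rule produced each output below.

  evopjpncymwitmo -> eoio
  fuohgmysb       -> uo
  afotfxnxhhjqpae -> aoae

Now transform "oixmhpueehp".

The rule is to keep only the vowels.
Applying that to "oixmhpueehp" gives "oiuee".

oiuee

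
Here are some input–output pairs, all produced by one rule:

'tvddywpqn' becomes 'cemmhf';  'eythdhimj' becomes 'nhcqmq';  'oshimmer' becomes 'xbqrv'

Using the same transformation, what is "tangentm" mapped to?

Looking at the pairs, the operation is to shift every letter 9 places forward in the alphabet (wrapping around), then delete the last 3 characters.
On "tangentm" that produces "cjwpn".

cjwpn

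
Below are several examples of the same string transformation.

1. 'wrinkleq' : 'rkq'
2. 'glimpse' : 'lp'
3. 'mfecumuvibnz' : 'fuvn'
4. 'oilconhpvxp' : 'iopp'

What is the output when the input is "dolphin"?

oh

In each case the input is transformed by: keep one character in every 3, starting at position 2 (positions 2nd, 5th, 8th, ...).
"dolphin" → "oh".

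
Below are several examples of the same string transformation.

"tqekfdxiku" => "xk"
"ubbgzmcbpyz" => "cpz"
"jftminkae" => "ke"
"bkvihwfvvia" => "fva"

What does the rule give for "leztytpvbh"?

pb

What's happening: keep every other character starting from the first (positions 1st, 3rd, 5th, ...), then delete the first 3 characters.
Applying both steps to "leztytpvbh": "lzypb", then "pb".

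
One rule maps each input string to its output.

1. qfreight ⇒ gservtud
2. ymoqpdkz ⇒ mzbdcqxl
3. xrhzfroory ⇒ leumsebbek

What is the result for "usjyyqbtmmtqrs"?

ffwlldogzzgdeh

Looking at the pairs, the operation is to shift every letter 13 places forward in the alphabet (wrapping around) — i.e. ROT13, then swap the first and last characters.
For "usjyyqbtmmtqrs", step one produces "hfwlldogzzgdef"; step two turns that into "ffwlldogzzgdeh".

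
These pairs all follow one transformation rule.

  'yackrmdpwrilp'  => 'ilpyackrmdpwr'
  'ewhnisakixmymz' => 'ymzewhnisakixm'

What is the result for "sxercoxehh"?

Each output is the input with this applied: move the last 3 characters to the front (rotate right by 3).
Applying that to "sxercoxehh" gives "ehhsxercox".

ehhsxercox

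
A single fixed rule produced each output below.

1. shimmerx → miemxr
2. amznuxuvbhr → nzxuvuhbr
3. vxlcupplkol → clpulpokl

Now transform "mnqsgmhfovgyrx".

sqmgfhvoygxr

Rule — swap each adjacent pair of characters (1↔2, 3↔4, ...), then delete the first 2 characters.
Starting from "mnqsgmhfovgyrx": after the first operation, "nmsqmgfhvoygxr"; after the second, "sqmgfhvoygxr".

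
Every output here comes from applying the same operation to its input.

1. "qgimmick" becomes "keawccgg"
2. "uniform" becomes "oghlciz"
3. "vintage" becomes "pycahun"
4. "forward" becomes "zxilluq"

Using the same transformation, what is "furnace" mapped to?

In each case the input is transformed by: take characters alternately from the front and the back (1st, last, 2nd, 2nd-last, ...), then shift every letter 6 places backward in the alphabet (wrapping around).
"furnace" → "feucran" → "zyowluh".
(Check on "vintage": → "veignat" → "pycahun" ✓)

zyowluh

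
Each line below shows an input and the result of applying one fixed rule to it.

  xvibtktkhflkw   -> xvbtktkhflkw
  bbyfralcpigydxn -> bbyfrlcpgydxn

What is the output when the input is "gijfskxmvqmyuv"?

gjfskxmvqmyv

The rule is to remove every vowel.
On "gijfskxmvqmyuv" that produces "gjfskxmvqmyv".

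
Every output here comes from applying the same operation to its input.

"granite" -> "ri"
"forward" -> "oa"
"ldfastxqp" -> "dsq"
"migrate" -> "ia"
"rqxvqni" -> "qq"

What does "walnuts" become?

What's happening: keep one character in every 3, starting at position 2 (positions 2nd, 5th, 8th, ...).
So "walnuts" becomes "au".

au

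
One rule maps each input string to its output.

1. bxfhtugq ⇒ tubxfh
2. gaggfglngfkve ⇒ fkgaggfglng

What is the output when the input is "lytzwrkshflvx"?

Looking at the pairs, the operation is to delete the last 2 characters, then move the last 2 characters to the front (rotate right by 2).
"lytzwrkshflvx" → "lytzwrkshfl" → "fllytzwrksh".

fllytzwrksh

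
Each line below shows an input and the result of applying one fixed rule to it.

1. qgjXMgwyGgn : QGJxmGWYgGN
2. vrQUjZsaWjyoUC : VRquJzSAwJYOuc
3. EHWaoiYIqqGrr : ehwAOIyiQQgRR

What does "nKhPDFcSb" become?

What's happening: flip the case of every letter.
On "nKhPDFcSb" that produces "NkHpdfCsB".

NkHpdfCsB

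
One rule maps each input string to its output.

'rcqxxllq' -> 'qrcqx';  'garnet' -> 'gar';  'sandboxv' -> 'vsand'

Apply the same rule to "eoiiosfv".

veoii

The transformation: swap the front and back halves of the string, then delete the first 3 characters.
Starting from "eoiiosfv": after the first operation, "osfveoii"; after the second, "veoii".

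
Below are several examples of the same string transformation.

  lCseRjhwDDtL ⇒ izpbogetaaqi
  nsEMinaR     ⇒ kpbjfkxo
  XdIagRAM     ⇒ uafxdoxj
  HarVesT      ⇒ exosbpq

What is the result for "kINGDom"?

In each case the input is transformed by: shift every letter 3 places backward in the alphabet (wrapping around), then convert every letter to lowercase.
"kINGDom" → "hFKDAlj" → "hfkdalj".

hfkdalj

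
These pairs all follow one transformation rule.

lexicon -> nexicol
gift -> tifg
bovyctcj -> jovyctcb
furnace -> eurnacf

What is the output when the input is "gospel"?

The pattern: swap the first and last characters.
On "gospel" that produces "lospeg".

lospeg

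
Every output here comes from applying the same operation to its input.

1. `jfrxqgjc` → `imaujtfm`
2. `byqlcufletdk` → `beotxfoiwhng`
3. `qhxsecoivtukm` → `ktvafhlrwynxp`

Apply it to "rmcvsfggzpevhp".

puyfivjjscyhsk

What's happening: shift every letter 3 places forward in the alphabet (wrapping around), then swap each adjacent pair of characters (1↔2, 3↔4, ...).
Working it through for "rmcvsfggzpevhp": intermediate "upfyvijjcshyks", final "puyfivjjscyhsk".
(Check on "byqlcufletdk": → "ebtofxiohwgn" → "beotxfoiwhng" ✓)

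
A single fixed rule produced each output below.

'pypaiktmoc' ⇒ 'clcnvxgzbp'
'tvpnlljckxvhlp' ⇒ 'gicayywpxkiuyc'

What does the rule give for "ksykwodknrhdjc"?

xflxjbqxaeuqwp

Looking at the pairs, the operation is to shift every letter 13 places forward in the alphabet (wrapping around) — i.e. ROT13.
Doing the same to "ksykwodknrhdjc": "xflxjbqxaeuqwp".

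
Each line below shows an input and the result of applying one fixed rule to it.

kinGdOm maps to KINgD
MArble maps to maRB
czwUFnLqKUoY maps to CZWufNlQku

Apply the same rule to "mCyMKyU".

Rule — delete the last 2 characters, then flip the case of every letter.
Working it through for "mCyMKyU": intermediate "mCyMK", final "McYmk".

McYmk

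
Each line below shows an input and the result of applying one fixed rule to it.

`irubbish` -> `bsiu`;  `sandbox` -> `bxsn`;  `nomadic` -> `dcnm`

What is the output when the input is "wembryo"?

The pattern: keep every other character starting from the first (positions 1st, 3rd, 5th, ...), then move the first 2 characters to the end (rotate left by 2).
On "wembryo": the first step gives "wmro", and the second then gives "rowm".

rowm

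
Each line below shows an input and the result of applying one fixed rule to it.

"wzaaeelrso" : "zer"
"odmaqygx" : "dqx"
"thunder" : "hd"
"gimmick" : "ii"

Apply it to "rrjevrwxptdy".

rvxd

In each case the input is transformed by: keep one character in every 3, starting at position 2 (positions 2nd, 5th, 8th, ...).
For "rrjevrwxptdy" the result is "rvxd".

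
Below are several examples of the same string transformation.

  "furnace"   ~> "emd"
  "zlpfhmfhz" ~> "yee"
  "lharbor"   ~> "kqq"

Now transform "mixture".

Rule — keep one character in every 3, starting at position 1 (positions 1st, 4th, 7th, ...), then shift every letter 1 place backward in the alphabet (wrapping around).
On "mixture": the first step gives "mte", and the second then gives "lsd".

lsd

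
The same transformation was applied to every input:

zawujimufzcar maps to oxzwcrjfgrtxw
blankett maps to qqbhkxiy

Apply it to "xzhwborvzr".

owsolytewu

In each case the input is transformed by: shift every letter 3 places backward in the alphabet (wrapping around), then reverse the string.
On "xzhwborvzr": the first step gives "uwetyloswo", and the second then gives "owsolytewu".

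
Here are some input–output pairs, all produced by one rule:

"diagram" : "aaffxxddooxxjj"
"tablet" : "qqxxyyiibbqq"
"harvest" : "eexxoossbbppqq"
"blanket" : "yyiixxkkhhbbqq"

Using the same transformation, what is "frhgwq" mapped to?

What's happening: shift every letter 3 places backward in the alphabet (wrapping around), then double every character.
Working it through for "frhgwq": intermediate "coedtn", final "ccooeeddttnn".
(Check on "tablet": → "qxyibq" → "qqxxyyiibbqq" ✓)

ccooeeddttnn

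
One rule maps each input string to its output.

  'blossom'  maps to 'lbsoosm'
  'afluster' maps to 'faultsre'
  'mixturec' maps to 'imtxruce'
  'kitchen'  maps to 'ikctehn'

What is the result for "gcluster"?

cgultsre

Rule — swap each adjacent pair of characters (1↔2, 3↔4, ...).
For "gcluster" the result is "cgultsre".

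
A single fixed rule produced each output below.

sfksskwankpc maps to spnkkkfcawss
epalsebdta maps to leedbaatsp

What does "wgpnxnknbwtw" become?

In each case the input is transformed by: sort the characters into reverse alphabetical order, then move the first 3 characters to the end (rotate left by 3).
"wgpnxnknbwtw" → "xwwwtpnnnkgb" → "wtpnnnkgbxww".

wtpnnnkgbxww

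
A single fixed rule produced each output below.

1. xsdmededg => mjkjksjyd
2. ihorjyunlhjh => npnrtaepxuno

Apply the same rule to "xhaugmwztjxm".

sdpzfcsmagnd

The transformation: reverse the string, then shift every letter 6 places forward in the alphabet (wrapping around).
So "xhaugmwztjxm" becomes "sdpzfcsmagnd".
(Check on "ihorjyunlhjh": → "hjhlnuyjrohi" → "npnrtaepxuno" ✓)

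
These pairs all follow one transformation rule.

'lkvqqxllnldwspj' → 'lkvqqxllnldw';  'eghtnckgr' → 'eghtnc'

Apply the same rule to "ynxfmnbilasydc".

ynxfmnbilas

What's happening: delete the last 3 characters.
So "ynxfmnbilasydc" becomes "ynxfmnbilas".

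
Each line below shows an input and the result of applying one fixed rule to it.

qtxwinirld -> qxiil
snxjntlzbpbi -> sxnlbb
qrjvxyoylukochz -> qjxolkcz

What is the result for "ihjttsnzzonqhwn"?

ijtnznhn

The rule is to keep every other character starting from the first (positions 1st, 3rd, 5th, ...).
For "ihjttsnzzonqhwn" the result is "ijtnznhn".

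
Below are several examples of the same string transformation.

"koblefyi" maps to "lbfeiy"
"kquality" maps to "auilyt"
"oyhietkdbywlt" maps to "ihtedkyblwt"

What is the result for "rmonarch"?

Looking at the pairs, the operation is to delete the first 2 characters, then swap each adjacent pair of characters (1↔2, 3↔4, ...).
"rmonarch" → "onarch" → "norahc".

norahc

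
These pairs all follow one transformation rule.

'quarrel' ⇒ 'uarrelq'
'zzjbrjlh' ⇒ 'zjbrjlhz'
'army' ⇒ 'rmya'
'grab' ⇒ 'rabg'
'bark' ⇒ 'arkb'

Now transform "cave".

Rule — move the first character to the end.
Doing the same to "cave": "avec".

avec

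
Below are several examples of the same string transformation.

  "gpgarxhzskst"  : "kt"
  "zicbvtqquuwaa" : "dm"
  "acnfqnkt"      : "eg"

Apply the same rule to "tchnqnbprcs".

The pattern: shift every letter 4 places forward in the alphabet (wrapping around), then keep only the first 2 characters.
"tchnqnbprcs" → "xglrurftvgw" → "xg".

xg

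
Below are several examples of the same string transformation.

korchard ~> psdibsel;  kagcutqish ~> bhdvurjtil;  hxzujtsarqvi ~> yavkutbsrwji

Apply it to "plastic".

mbtujdq

In each case the input is transformed by: shift every letter 1 place forward in the alphabet (wrapping around), then move the first character to the end.
Applying both steps to "plastic": "qmbtujd", then "mbtujdq".
(Check on "hxzujtsarqvi": → "iyavkutbsrwj" → "yavkutbsrwji" ✓)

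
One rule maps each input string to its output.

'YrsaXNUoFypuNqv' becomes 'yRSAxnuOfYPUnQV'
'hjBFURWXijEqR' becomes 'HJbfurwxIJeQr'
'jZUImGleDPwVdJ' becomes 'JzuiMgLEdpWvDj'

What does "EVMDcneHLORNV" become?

evmdCNEhlornv

Each output is the input with this applied: flip the case of every letter.
So "EVMDcneHLORNV" becomes "evmdCNEhlornv".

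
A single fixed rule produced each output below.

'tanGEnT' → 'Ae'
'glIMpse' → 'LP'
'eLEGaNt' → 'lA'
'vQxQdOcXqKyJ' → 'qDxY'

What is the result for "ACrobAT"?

cB

Looking at the pairs, the operation is to flip the case of every letter, then keep one character in every 3, starting at position 2 (positions 2nd, 5th, 8th, ...).
For "ACrobAT", step one produces "acROBat"; step two turns that into "cB".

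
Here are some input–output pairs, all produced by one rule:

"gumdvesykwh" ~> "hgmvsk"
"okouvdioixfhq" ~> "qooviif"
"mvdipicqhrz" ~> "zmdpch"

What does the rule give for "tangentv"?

Rule — keep every other character starting from the first (positions 1st, 3rd, 5th, ...), then move the last character to the front.
"tangentv" → "tnet" → "ttne".

ttne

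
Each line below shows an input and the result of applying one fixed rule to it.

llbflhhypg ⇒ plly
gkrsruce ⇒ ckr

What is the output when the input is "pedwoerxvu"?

veox

Rule — move the last 2 characters to the front (rotate right by 2), then keep one character in every 3, starting at position 1 (positions 1st, 4th, 7th, ...).
Applying both steps to "pedwoerxvu": "vupedwoerx", then "veox".
(Check on "llbflhhypg": → "pgllbflhhy" → "plly" ✓)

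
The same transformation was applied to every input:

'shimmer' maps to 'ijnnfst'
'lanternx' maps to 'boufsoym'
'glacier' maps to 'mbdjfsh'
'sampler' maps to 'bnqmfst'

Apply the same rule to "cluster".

mvtufsd

In each case the input is transformed by: move the first character to the end, then shift every letter 1 place forward in the alphabet (wrapping around).
For "cluster", step one produces "lusterc"; step two turns that into "mvtufsd".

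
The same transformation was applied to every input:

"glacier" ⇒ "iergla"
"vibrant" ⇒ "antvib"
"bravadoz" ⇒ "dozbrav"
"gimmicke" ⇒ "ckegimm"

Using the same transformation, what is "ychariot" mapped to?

Each output is the input with this applied: move the last 3 characters to the front (rotate right by 3), then delete the last character.
On "ychariot": the first step gives "iotychar", and the second then gives "iotycha".

iotycha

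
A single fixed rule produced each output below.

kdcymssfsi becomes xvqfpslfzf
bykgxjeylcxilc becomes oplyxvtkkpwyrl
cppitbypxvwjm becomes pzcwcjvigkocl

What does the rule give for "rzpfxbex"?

The transformation: take characters alternately from the front and the back (1st, last, 2nd, 2nd-last, ...), then shift every letter 13 places forward in the alphabet (wrapping around) — i.e. ROT13.
Applying both steps to "rzpfxbex": "rxzepbfx", then "ekmrcosk".
(Check on "kdcymssfsi": → "kidscfysms" → "xvqfpslfzf" ✓)

ekmrcosk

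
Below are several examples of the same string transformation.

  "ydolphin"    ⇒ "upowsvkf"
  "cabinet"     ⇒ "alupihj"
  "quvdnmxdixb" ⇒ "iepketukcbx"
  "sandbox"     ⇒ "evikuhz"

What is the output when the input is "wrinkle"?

What's happening: shift every letter 7 places forward in the alphabet (wrapping around), then reverse the string.
For "wrinkle", step one produces "dypursl"; step two turns that into "lsrupyd".

lsrupyd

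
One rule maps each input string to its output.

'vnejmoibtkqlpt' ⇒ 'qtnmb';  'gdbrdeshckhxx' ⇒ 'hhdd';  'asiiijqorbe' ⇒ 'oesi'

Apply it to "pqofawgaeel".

alqa

Each output is the input with this applied: keep one character in every 3, starting at position 2 (positions 2nd, 5th, 8th, ...), then move the last 2 characters to the front (rotate right by 2).
For "pqofawgaeel", step one produces "qaal"; step two turns that into "alqa".
(Check on "gdbrdeshckhxx": → "ddhh" → "hhdd" ✓)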